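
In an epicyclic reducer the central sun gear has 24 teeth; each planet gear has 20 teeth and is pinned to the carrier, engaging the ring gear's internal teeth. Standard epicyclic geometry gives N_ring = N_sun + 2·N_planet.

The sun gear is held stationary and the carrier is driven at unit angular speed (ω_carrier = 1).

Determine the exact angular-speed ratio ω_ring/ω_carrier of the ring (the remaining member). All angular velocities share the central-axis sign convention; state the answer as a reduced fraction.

11/8

N_ring = 24 + 2·20 = 64
24(ω_s−ω_c) = −64(ω_r−ω_c),  ω_s=0, ω_c=1
ω_r = 1 − (24/64)(0−1) = 11/8
ω_r/ω_c = 11/8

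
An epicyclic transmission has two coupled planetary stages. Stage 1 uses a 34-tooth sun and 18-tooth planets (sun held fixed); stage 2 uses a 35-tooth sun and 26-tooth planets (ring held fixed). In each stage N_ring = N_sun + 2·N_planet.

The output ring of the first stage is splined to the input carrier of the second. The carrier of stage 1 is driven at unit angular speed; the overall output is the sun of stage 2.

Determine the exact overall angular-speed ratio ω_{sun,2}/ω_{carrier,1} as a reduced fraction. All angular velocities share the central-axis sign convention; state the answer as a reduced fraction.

Stage 1: N_ring = 34 + 2·18 = 70
Stage 1: 34(ω_s−ω_c) = −70(ω_r−ω_c),  ω_s=0, ω_c=1
Stage 1: ω_r = 1 − (34/70)(0−1) = 52/35
  ⇒ ω_r¹/ω_c¹ = 52/35
Stage 2: N_ring = 35 + 2·26 = 87
Stage 2: 35(ω_s−ω_c) = −87(ω_r−ω_c),  ω_r=0, ω_c=1
Stage 2: ω_s = 1 − (87/35)(0−1) = 122/35
  ⇒ ω_s²/ω_c² = 122/35
Coupling ω_c² = ω_r¹ ⇒ overall = 52/35 × 122/35 = 6344/1225

6344/1225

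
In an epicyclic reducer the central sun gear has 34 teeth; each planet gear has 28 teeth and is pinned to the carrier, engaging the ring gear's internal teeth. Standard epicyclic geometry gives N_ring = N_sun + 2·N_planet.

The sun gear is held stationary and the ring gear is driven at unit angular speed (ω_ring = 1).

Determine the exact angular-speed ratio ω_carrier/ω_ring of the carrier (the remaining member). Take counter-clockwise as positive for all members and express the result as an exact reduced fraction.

45/62

N_ring = 34 + 2·28 = 90
34(ω_s−ω_c) = −90(ω_r−ω_c),  ω_s=0, ω_r=1
34(0−ω_c) = −90(1−ω_c)  ⇒  124ω_c = 90  ⇒  ω_c = 45/62
ω_c/ω_r = 45/62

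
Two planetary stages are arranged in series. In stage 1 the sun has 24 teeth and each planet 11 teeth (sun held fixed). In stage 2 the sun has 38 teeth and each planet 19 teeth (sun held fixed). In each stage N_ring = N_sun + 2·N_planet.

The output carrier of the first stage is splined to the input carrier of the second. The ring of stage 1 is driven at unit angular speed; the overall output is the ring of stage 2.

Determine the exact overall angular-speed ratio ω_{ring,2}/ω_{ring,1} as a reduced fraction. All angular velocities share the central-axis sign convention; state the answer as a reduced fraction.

Stage 1: N_ring = 24 + 2·11 = 46
Stage 1: 24(ω_s−ω_c) = −46(ω_r−ω_c),  ω_s=0, ω_r=1
Stage 1: 24(0−ω_c) = −46(1−ω_c)  ⇒  70ω_c = 46  ⇒  ω_c = 23/35
  ⇒ ω_c¹/ω_r¹ = 23/35
Stage 2: N_ring = 38 + 2·19 = 76
Stage 2: 38(ω_s−ω_c) = −76(ω_r−ω_c),  ω_s=0, ω_c=1
Stage 2: ω_r = 1 − (38/76)(0−1) = 3/2
  ⇒ ω_r²/ω_c² = 3/2
Coupling ω_c² = ω_c¹ ⇒ overall = 23/35 × 3/2 = 69/70

69/70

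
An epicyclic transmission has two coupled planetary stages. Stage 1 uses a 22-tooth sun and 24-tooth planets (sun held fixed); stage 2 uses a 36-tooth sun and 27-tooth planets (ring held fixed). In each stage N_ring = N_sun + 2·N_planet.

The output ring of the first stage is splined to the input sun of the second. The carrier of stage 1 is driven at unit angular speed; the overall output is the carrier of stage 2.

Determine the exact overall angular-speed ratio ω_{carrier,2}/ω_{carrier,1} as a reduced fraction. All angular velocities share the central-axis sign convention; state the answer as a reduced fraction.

92/245

Stage 1: N_ring = 22 + 2·24 = 70
Stage 1: 22(ω_s−ω_c) = −70(ω_r−ω_c),  ω_s=0, ω_c=1
Stage 1: ω_r = 1 − (22/70)(0−1) = 46/35
  ⇒ ω_r¹/ω_c¹ = 46/35
Stage 2: N_ring = 36 + 2·27 = 90
Stage 2: 36(ω_s−ω_c) = −90(ω_r−ω_c),  ω_r=0, ω_s=1
Stage 2: 36(1−ω_c) = −90(0−ω_c)  ⇒  126ω_c = 36  ⇒  ω_c = 2/7
  ⇒ ω_c²/ω_s² = 2/7
Coupling ω_s² = ω_r¹ ⇒ overall = 46/35 × 2/7 = 92/245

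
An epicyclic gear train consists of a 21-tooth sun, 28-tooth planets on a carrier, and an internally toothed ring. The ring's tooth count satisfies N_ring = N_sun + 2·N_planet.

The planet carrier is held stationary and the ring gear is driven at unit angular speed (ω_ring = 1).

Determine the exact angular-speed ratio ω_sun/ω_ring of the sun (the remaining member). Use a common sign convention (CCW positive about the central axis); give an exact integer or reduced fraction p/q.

N_ring = 21 + 2·28 = 77
21(ω_s−ω_c) = −77(ω_r−ω_c),  ω_c=0, ω_r=1
ω_s = 0 − (77/21)(1−0) = -11/3
ω_s/ω_r = -11/3

-11/3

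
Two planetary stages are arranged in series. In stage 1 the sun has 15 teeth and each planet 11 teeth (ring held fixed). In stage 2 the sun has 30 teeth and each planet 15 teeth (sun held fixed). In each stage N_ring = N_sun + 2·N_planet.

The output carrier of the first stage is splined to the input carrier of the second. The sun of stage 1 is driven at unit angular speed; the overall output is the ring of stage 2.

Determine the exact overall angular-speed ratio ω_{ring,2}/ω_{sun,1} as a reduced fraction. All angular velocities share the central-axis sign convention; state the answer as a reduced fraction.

45/104

Stage 1: N_ring = 15 + 2·11 = 37
Stage 1: 15(ω_s−ω_c) = −37(ω_r−ω_c),  ω_r=0, ω_s=1
Stage 1: 15(1−ω_c) = −37(0−ω_c)  ⇒  52ω_c = 15  ⇒  ω_c = 15/52
  ⇒ ω_c¹/ω_s¹ = 15/52
Stage 2: N_ring = 30 + 2·15 = 60
Stage 2: 30(ω_s−ω_c) = −60(ω_r−ω_c),  ω_s=0, ω_c=1
Stage 2: ω_r = 1 − (30/60)(0−1) = 3/2
  ⇒ ω_r²/ω_c² = 3/2
Coupling ω_c² = ω_c¹ ⇒ overall = 15/52 × 3/2 = 45/104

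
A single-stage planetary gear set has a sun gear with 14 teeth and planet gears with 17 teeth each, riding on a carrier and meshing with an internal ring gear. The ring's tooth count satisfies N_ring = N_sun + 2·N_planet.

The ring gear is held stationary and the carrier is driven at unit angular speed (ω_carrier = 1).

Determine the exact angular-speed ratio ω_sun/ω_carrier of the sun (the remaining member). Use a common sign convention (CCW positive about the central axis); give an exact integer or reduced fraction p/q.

N_ring = 14 + 2·17 = 48
14(ω_s−ω_c) = −48(ω_r−ω_c),  ω_r=0, ω_c=1
ω_s = 1 − (48/14)(0−1) = 31/7
ω_s/ω_c = 31/7

31/7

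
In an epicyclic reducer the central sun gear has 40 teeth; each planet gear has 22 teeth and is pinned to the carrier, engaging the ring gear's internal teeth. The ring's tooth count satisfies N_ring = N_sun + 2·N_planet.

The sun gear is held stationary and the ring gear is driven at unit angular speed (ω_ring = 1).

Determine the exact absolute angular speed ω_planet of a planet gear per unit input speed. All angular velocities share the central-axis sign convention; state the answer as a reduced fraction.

21/11

N_ring = 40 + 2·22 = 84
40(ω_s−ω_c) = −84(ω_r−ω_c),  ω_s=0, ω_r=1
40(0−ω_c) = −84(1−ω_c)  ⇒  124ω_c = 84  ⇒  ω_c = 21/31
sun–planet: 40·(0−21/31) = −22·(ω_p−ω_c)  ⇒  ω_p−ω_c = −(40/22)·(-21/31) = 420/341
ω_p = 21/31 + 420/341 = 21/11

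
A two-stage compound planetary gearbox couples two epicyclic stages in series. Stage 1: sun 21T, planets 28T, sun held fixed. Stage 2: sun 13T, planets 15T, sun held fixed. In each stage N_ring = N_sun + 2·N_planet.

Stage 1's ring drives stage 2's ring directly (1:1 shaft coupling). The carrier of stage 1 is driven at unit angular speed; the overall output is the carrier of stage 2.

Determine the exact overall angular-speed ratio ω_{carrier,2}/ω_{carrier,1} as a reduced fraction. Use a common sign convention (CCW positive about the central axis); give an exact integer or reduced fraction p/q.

43/44

Stage 1: N_ring = 21 + 2·28 = 77
Stage 1: 21(ω_s−ω_c) = −77(ω_r−ω_c),  ω_s=0, ω_c=1
Stage 1: ω_r = 1 − (21/77)(0−1) = 14/11
  ⇒ ω_r¹/ω_c¹ = 14/11
Stage 2: N_ring = 13 + 2·15 = 43
Stage 2: 13(ω_s−ω_c) = −43(ω_r−ω_c),  ω_s=0, ω_r=1
Stage 2: 13(0−ω_c) = −43(1−ω_c)  ⇒  56ω_c = 43  ⇒  ω_c = 43/56
  ⇒ ω_c²/ω_r² = 43/56
Coupling ω_r² = ω_r¹ ⇒ overall = 14/11 × 43/56 = 43/44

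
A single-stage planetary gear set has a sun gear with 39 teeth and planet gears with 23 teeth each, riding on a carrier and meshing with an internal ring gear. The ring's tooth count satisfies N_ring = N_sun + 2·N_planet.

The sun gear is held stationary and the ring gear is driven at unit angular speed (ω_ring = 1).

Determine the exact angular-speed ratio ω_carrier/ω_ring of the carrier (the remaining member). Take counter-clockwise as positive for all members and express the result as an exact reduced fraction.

85/124

N_ring = 39 + 2·23 = 85
39(ω_s−ω_c) = −85(ω_r−ω_c),  ω_s=0, ω_r=1
39(0−ω_c) = −85(1−ω_c)  ⇒  124ω_c = 85  ⇒  ω_c = 85/124
ω_c/ω_r = 85/124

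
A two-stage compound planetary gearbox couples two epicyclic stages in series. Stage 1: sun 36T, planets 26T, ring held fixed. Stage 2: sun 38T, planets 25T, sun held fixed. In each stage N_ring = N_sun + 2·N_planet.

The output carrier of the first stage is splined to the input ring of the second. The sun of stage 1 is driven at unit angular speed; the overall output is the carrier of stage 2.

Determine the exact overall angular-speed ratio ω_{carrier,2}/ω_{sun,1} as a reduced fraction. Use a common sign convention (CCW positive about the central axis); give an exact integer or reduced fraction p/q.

44/217

Stage 1: N_ring = 36 + 2·26 = 88
Stage 1: 36(ω_s−ω_c) = −88(ω_r−ω_c),  ω_r=0, ω_s=1
Stage 1: 36(1−ω_c) = −88(0−ω_c)  ⇒  124ω_c = 36  ⇒  ω_c = 9/31
  ⇒ ω_c¹/ω_s¹ = 9/31
Stage 2: N_ring = 38 + 2·25 = 88
Stage 2: 38(ω_s−ω_c) = −88(ω_r−ω_c),  ω_s=0, ω_r=1
Stage 2: 38(0−ω_c) = −88(1−ω_c)  ⇒  126ω_c = 88  ⇒  ω_c = 44/63
  ⇒ ω_c²/ω_r² = 44/63
Coupling ω_r² = ω_c¹ ⇒ overall = 9/31 × 44/63 = 44/217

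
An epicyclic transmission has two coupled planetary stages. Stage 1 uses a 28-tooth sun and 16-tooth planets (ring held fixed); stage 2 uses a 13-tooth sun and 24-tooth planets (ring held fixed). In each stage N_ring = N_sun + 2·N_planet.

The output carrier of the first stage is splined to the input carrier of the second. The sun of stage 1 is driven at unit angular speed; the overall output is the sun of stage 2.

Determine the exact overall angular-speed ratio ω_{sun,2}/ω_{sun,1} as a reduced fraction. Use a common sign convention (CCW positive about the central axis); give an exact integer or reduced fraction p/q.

259/143

Stage 1: N_ring = 28 + 2·16 = 60
Stage 1: 28(ω_s−ω_c) = −60(ω_r−ω_c),  ω_r=0, ω_s=1
Stage 1: 28(1−ω_c) = −60(0−ω_c)  ⇒  88ω_c = 28  ⇒  ω_c = 7/22
  ⇒ ω_c¹/ω_s¹ = 7/22
Stage 2: N_ring = 13 + 2·24 = 61
Stage 2: 13(ω_s−ω_c) = −61(ω_r−ω_c),  ω_r=0, ω_c=1
Stage 2: ω_s = 1 − (61/13)(0−1) = 74/13
  ⇒ ω_s²/ω_c² = 74/13
Coupling ω_c² = ω_c¹ ⇒ overall = 7/22 × 74/13 = 259/143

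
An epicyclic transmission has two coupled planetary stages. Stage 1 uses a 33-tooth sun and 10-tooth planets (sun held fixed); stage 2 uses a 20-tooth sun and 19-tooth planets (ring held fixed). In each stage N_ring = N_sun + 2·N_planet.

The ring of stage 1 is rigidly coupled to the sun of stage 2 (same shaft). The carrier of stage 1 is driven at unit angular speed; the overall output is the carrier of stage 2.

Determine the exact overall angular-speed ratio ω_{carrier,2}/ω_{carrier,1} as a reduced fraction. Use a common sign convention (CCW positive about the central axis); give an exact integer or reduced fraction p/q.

860/2067

Stage 1: N_ring = 33 + 2·10 = 53
Stage 1: 33(ω_s−ω_c) = −53(ω_r−ω_c),  ω_s=0, ω_c=1
Stage 1: ω_r = 1 − (33/53)(0−1) = 86/53
  ⇒ ω_r¹/ω_c¹ = 86/53
Stage 2: N_ring = 20 + 2·19 = 58
Stage 2: 20(ω_s−ω_c) = −58(ω_r−ω_c),  ω_r=0, ω_s=1
Stage 2: 20(1−ω_c) = −58(0−ω_c)  ⇒  78ω_c = 20  ⇒  ω_c = 10/39
  ⇒ ω_c²/ω_s² = 10/39
Coupling ω_s² = ω_r¹ ⇒ overall = 86/53 × 10/39 = 860/2067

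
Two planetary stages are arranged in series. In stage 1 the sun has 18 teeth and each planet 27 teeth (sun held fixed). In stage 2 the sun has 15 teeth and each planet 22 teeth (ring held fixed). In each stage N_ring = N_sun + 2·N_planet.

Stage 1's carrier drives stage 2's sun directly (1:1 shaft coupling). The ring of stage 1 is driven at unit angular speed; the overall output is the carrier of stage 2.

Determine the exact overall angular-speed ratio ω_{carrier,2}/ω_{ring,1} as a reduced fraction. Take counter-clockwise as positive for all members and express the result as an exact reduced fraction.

6/37

Stage 1: N_ring = 18 + 2·27 = 72
Stage 1: 18(ω_s−ω_c) = −72(ω_r−ω_c),  ω_s=0, ω_r=1
Stage 1: 18(0−ω_c) = −72(1−ω_c)  ⇒  90ω_c = 72  ⇒  ω_c = 4/5
  ⇒ ω_c¹/ω_r¹ = 4/5
Stage 2: N_ring = 15 + 2·22 = 59
Stage 2: 15(ω_s−ω_c) = −59(ω_r−ω_c),  ω_r=0, ω_s=1
Stage 2: 15(1−ω_c) = −59(0−ω_c)  ⇒  74ω_c = 15  ⇒  ω_c = 15/74
  ⇒ ω_c²/ω_s² = 15/74
Coupling ω_s² = ω_c¹ ⇒ overall = 4/5 × 15/74 = 6/37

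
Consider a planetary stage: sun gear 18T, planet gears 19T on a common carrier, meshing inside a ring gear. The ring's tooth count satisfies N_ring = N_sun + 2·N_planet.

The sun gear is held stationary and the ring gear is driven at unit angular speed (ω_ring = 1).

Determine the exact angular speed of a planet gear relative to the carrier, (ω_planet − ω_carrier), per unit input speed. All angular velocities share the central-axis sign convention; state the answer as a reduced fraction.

N_ring = 18 + 2·19 = 56
18(ω_s−ω_c) = −56(ω_r−ω_c),  ω_s=0, ω_r=1
18(0−ω_c) = −56(1−ω_c)  ⇒  74ω_c = 56  ⇒  ω_c = 28/37
sun–planet: 18·(0−28/37) = −19·(ω_p−ω_c)  ⇒  ω_p−ω_c = −(18/19)·(-28/37) = 504/703

504/703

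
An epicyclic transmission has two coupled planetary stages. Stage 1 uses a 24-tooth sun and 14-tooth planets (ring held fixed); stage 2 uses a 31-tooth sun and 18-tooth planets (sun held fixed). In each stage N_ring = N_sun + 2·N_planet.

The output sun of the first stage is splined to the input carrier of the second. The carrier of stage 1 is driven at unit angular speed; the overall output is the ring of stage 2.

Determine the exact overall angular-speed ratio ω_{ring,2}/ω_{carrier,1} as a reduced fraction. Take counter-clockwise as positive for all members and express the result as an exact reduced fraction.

931/201

Stage 1: N_ring = 24 + 2·14 = 52
Stage 1: 24(ω_s−ω_c) = −52(ω_r−ω_c),  ω_r=0, ω_c=1
Stage 1: ω_s = 1 − (52/24)(0−1) = 19/6
  ⇒ ω_s¹/ω_c¹ = 19/6
Stage 2: N_ring = 31 + 2·18 = 67
Stage 2: 31(ω_s−ω_c) = −67(ω_r−ω_c),  ω_s=0, ω_c=1
Stage 2: ω_r = 1 − (31/67)(0−1) = 98/67
  ⇒ ω_r²/ω_c² = 98/67
Coupling ω_c² = ω_s¹ ⇒ overall = 19/6 × 98/67 = 931/201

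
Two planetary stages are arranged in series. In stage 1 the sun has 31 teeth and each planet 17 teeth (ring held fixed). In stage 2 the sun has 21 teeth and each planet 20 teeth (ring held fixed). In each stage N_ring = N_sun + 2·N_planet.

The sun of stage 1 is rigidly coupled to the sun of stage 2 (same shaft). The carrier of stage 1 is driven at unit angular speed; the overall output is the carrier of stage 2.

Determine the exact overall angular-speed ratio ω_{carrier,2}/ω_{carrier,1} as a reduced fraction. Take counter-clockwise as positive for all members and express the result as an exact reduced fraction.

Stage 1: N_ring = 31 + 2·17 = 65
Stage 1: 31(ω_s−ω_c) = −65(ω_r−ω_c),  ω_r=0, ω_c=1
Stage 1: ω_s = 1 − (65/31)(0−1) = 96/31
  ⇒ ω_s¹/ω_c¹ = 96/31
Stage 2: N_ring = 21 + 2·20 = 61
Stage 2: 21(ω_s−ω_c) = −61(ω_r−ω_c),  ω_r=0, ω_s=1
Stage 2: 21(1−ω_c) = −61(0−ω_c)  ⇒  82ω_c = 21  ⇒  ω_c = 21/82
  ⇒ ω_c²/ω_s² = 21/82
Coupling ω_s² = ω_s¹ ⇒ overall = 96/31 × 21/82 = 1008/1271

1008/1271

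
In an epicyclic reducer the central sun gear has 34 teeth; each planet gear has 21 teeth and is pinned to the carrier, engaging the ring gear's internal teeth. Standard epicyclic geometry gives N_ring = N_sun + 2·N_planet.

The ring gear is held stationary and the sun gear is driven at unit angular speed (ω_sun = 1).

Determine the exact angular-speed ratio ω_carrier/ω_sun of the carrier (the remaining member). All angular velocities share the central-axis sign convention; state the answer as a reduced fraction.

17/55

N_ring = 34 + 2·21 = 76
34(ω_s−ω_c) = −76(ω_r−ω_c),  ω_r=0, ω_s=1
34(1−ω_c) = −76(0−ω_c)  ⇒  110ω_c = 34  ⇒  ω_c = 17/55
ω_c/ω_s = 17/55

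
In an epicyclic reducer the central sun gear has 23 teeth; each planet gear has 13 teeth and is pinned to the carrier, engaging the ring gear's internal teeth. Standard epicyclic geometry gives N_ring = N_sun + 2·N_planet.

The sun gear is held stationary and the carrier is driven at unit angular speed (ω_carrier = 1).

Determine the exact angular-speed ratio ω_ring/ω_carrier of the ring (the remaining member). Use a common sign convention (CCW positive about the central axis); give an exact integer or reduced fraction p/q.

72/49

N_ring = 23 + 2·13 = 49
23(ω_s−ω_c) = −49(ω_r−ω_c),  ω_s=0, ω_c=1
ω_r = 1 − (23/49)(0−1) = 72/49
ω_r/ω_c = 72/49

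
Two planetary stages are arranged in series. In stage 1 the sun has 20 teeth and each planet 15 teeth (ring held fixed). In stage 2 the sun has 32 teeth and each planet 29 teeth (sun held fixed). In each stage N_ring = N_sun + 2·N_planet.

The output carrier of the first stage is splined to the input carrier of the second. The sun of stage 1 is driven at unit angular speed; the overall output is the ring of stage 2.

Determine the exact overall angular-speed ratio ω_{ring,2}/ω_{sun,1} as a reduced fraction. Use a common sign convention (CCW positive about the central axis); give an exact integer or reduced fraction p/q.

Stage 1: N_ring = 20 + 2·15 = 50
Stage 1: 20(ω_s−ω_c) = −50(ω_r−ω_c),  ω_r=0, ω_s=1
Stage 1: 20(1−ω_c) = −50(0−ω_c)  ⇒  70ω_c = 20  ⇒  ω_c = 2/7
  ⇒ ω_c¹/ω_s¹ = 2/7
Stage 2: N_ring = 32 + 2·29 = 90
Stage 2: 32(ω_s−ω_c) = −90(ω_r−ω_c),  ω_s=0, ω_c=1
Stage 2: ω_r = 1 − (32/90)(0−1) = 61/45
  ⇒ ω_r²/ω_c² = 61/45
Coupling ω_c² = ω_c¹ ⇒ overall = 2/7 × 61/45 = 122/315

122/315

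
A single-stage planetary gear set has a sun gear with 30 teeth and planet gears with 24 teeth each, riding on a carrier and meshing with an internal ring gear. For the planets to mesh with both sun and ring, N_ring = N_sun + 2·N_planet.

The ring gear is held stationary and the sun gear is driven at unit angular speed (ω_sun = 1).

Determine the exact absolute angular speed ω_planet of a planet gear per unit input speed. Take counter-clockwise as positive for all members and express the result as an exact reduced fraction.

N_ring = 30 + 2·24 = 78
30(ω_s−ω_c) = −78(ω_r−ω_c),  ω_r=0, ω_s=1
30(1−ω_c) = −78(0−ω_c)  ⇒  108ω_c = 30  ⇒  ω_c = 5/18
sun–planet: 30·(1−5/18) = −24·(ω_p−ω_c)  ⇒  ω_p−ω_c = −(30/24)·(13/18) = -65/72
ω_p = 5/18 − 65/72 = -5/8

-5/8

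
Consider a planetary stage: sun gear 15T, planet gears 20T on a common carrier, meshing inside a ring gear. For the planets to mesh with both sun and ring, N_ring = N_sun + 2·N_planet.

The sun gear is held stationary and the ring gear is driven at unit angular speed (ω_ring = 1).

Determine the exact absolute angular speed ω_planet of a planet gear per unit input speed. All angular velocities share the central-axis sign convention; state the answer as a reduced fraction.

N_ring = 15 + 2·20 = 55
15(ω_s−ω_c) = −55(ω_r−ω_c),  ω_s=0, ω_r=1
15(0−ω_c) = −55(1−ω_c)  ⇒  70ω_c = 55  ⇒  ω_c = 11/14
sun–planet: 15·(0−11/14) = −20·(ω_p−ω_c)  ⇒  ω_p−ω_c = −(15/20)·(-11/14) = 33/56
ω_p = 11/14 + 33/56 = 11/8

11/8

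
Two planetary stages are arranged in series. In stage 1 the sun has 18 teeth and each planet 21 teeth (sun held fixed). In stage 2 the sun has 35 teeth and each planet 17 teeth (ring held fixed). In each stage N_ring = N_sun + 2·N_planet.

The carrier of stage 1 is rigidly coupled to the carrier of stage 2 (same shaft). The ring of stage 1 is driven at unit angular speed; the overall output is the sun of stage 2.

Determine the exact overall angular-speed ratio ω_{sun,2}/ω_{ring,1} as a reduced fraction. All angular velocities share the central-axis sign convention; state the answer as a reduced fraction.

16/7

Stage 1: N_ring = 18 + 2·21 = 60
Stage 1: 18(ω_s−ω_c) = −60(ω_r−ω_c),  ω_s=0, ω_r=1
Stage 1: 18(0−ω_c) = −60(1−ω_c)  ⇒  78ω_c = 60  ⇒  ω_c = 10/13
  ⇒ ω_c¹/ω_r¹ = 10/13
Stage 2: N_ring = 35 + 2·17 = 69
Stage 2: 35(ω_s−ω_c) = −69(ω_r−ω_c),  ω_r=0, ω_c=1
Stage 2: ω_s = 1 − (69/35)(0−1) = 104/35
  ⇒ ω_s²/ω_c² = 104/35
Coupling ω_c² = ω_c¹ ⇒ overall = 10/13 × 104/35 = 16/7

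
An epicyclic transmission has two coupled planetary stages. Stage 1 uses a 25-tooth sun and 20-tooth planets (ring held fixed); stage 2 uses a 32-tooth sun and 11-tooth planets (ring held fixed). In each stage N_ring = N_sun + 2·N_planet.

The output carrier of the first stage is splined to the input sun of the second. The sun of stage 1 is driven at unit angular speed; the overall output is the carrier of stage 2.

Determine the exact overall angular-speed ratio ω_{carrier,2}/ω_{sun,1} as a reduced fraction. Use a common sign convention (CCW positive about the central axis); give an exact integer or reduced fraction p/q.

40/387

Stage 1: N_ring = 25 + 2·20 = 65
Stage 1: 25(ω_s−ω_c) = −65(ω_r−ω_c),  ω_r=0, ω_s=1
Stage 1: 25(1−ω_c) = −65(0−ω_c)  ⇒  90ω_c = 25  ⇒  ω_c = 5/18
  ⇒ ω_c¹/ω_s¹ = 5/18
Stage 2: N_ring = 32 + 2·11 = 54
Stage 2: 32(ω_s−ω_c) = −54(ω_r−ω_c),  ω_r=0, ω_s=1
Stage 2: 32(1−ω_c) = −54(0−ω_c)  ⇒  86ω_c = 32  ⇒  ω_c = 16/43
  ⇒ ω_c²/ω_s² = 16/43
Coupling ω_s² = ω_c¹ ⇒ overall = 5/18 × 16/43 = 40/387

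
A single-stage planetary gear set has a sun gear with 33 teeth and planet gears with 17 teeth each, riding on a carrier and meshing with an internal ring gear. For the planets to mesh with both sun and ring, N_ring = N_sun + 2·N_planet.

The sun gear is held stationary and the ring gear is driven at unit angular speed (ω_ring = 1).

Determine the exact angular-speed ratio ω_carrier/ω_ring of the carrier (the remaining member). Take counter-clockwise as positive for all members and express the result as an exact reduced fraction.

67/100

N_ring = 33 + 2·17 = 67
33(ω_s−ω_c) = −67(ω_r−ω_c),  ω_s=0, ω_r=1
33(0−ω_c) = −67(1−ω_c)  ⇒  100ω_c = 67  ⇒  ω_c = 67/100
ω_c/ω_r = 67/100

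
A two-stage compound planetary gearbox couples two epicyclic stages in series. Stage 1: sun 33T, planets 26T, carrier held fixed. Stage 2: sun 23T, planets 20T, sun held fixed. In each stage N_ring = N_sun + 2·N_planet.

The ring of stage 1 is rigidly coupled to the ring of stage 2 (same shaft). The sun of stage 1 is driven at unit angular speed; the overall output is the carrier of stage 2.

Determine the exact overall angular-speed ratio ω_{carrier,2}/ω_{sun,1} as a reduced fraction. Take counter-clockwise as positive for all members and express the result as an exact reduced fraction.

Stage 1: N_ring = 33 + 2·26 = 85
Stage 1: 33(ω_s−ω_c) = −85(ω_r−ω_c),  ω_c=0, ω_s=1
Stage 1: ω_r = 0 − (33/85)(1−0) = -33/85
  ⇒ ω_r¹/ω_s¹ = -33/85
Stage 2: N_ring = 23 + 2·20 = 63
Stage 2: 23(ω_s−ω_c) = −63(ω_r−ω_c),  ω_s=0, ω_r=1
Stage 2: 23(0−ω_c) = −63(1−ω_c)  ⇒  86ω_c = 63  ⇒  ω_c = 63/86
  ⇒ ω_c²/ω_r² = 63/86
Coupling ω_r² = ω_r¹ ⇒ overall = -33/85 × 63/86 = -2079/7310

-2079/7310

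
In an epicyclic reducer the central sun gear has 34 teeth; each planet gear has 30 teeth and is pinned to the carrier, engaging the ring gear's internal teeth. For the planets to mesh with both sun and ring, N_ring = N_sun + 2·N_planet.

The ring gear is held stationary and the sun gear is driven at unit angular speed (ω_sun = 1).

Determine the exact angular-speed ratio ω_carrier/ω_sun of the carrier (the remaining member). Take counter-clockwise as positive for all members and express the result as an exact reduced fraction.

17/64

N_ring = 34 + 2·30 = 94
34(ω_s−ω_c) = −94(ω_r−ω_c),  ω_r=0, ω_s=1
34(1−ω_c) = −94(0−ω_c)  ⇒  128ω_c = 34  ⇒  ω_c = 17/64
ω_c/ω_s = 17/64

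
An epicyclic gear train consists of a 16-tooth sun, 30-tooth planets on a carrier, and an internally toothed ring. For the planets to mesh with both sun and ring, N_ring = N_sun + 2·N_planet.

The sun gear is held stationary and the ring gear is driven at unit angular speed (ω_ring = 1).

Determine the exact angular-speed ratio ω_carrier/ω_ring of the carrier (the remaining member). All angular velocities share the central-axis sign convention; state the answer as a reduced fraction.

19/23

N_ring = 16 + 2·30 = 76
16(ω_s−ω_c) = −76(ω_r−ω_c),  ω_s=0, ω_r=1
16(0−ω_c) = −76(1−ω_c)  ⇒  92ω_c = 76  ⇒  ω_c = 19/23
ω_c/ω_r = 19/23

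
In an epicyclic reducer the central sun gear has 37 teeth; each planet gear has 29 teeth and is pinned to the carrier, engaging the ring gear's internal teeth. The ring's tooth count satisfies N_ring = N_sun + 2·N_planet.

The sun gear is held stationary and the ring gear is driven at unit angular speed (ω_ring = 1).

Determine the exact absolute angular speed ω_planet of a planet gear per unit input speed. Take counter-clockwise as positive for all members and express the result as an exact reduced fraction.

95/58

N_ring = 37 + 2·29 = 95
37(ω_s−ω_c) = −95(ω_r−ω_c),  ω_s=0, ω_r=1
37(0−ω_c) = −95(1−ω_c)  ⇒  132ω_c = 95  ⇒  ω_c = 95/132
sun–planet: 37·(0−95/132) = −29·(ω_p−ω_c)  ⇒  ω_p−ω_c = −(37/29)·(-95/132) = 3515/3828
ω_p = 95/132 + 3515/3828 = 95/58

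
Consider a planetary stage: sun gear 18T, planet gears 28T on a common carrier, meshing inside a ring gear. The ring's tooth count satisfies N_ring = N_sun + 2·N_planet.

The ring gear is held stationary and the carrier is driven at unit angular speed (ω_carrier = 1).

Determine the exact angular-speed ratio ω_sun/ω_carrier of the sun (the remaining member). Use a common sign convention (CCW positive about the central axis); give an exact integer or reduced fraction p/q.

46/9

N_ring = 18 + 2·28 = 74
18(ω_s−ω_c) = −74(ω_r−ω_c),  ω_r=0, ω_c=1
ω_s = 1 − (74/18)(0−1) = 46/9
ω_s/ω_c = 46/9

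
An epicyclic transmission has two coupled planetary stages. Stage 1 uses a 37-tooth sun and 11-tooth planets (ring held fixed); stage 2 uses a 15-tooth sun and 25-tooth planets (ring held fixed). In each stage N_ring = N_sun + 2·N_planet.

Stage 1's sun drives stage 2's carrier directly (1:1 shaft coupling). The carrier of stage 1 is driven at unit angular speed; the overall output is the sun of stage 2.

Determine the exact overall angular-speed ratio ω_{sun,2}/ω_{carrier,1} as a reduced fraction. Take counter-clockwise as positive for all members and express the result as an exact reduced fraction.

Stage 1: N_ring = 37 + 2·11 = 59
Stage 1: 37(ω_s−ω_c) = −59(ω_r−ω_c),  ω_r=0, ω_c=1
Stage 1: ω_s = 1 − (59/37)(0−1) = 96/37
  ⇒ ω_s¹/ω_c¹ = 96/37
Stage 2: N_ring = 15 + 2·25 = 65
Stage 2: 15(ω_s−ω_c) = −65(ω_r−ω_c),  ω_r=0, ω_c=1
Stage 2: ω_s = 1 − (65/15)(0−1) = 16/3
  ⇒ ω_s²/ω_c² = 16/3
Coupling ω_c² = ω_s¹ ⇒ overall = 96/37 × 16/3 = 512/37

512/37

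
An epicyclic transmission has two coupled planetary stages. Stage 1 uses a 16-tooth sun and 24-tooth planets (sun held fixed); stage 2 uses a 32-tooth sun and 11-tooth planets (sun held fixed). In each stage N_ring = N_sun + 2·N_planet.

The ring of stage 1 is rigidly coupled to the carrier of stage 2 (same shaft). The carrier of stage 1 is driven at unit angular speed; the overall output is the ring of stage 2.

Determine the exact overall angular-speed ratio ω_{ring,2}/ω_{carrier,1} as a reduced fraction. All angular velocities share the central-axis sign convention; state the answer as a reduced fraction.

Stage 1: N_ring = 16 + 2·24 = 64
Stage 1: 16(ω_s−ω_c) = −64(ω_r−ω_c),  ω_s=0, ω_c=1
Stage 1: ω_r = 1 − (16/64)(0−1) = 5/4
  ⇒ ω_r¹/ω_c¹ = 5/4
Stage 2: N_ring = 32 + 2·11 = 54
Stage 2: 32(ω_s−ω_c) = −54(ω_r−ω_c),  ω_s=0, ω_c=1
Stage 2: ω_r = 1 − (32/54)(0−1) = 43/27
  ⇒ ω_r²/ω_c² = 43/27
Coupling ω_c² = ω_r¹ ⇒ overall = 5/4 × 43/27 = 215/108

215/108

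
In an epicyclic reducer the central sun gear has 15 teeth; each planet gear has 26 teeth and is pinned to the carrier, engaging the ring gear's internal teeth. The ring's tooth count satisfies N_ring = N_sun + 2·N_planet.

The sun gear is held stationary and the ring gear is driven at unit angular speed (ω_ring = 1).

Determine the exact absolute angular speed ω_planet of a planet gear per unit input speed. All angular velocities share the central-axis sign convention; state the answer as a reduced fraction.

67/52

N_ring = 15 + 2·26 = 67
15(ω_s−ω_c) = −67(ω_r−ω_c),  ω_s=0, ω_r=1
15(0−ω_c) = −67(1−ω_c)  ⇒  82ω_c = 67  ⇒  ω_c = 67/82
sun–planet: 15·(0−67/82) = −26·(ω_p−ω_c)  ⇒  ω_p−ω_c = −(15/26)·(-67/82) = 1005/2132
ω_p = 67/82 + 1005/2132 = 67/52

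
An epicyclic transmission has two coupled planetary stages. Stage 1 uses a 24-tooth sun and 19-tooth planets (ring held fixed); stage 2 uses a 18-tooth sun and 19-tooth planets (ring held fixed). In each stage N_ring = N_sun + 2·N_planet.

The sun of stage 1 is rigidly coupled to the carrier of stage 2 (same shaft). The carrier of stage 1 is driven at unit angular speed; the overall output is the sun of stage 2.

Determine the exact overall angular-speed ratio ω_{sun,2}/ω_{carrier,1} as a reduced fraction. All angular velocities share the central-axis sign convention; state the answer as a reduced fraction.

Stage 1: N_ring = 24 + 2·19 = 62
Stage 1: 24(ω_s−ω_c) = −62(ω_r−ω_c),  ω_r=0, ω_c=1
Stage 1: ω_s = 1 − (62/24)(0−1) = 43/12
  ⇒ ω_s¹/ω_c¹ = 43/12
Stage 2: N_ring = 18 + 2·19 = 56
Stage 2: 18(ω_s−ω_c) = −56(ω_r−ω_c),  ω_r=0, ω_c=1
Stage 2: ω_s = 1 − (56/18)(0−1) = 37/9
  ⇒ ω_s²/ω_c² = 37/9
Coupling ω_c² = ω_s¹ ⇒ overall = 43/12 × 37/9 = 1591/108

1591/108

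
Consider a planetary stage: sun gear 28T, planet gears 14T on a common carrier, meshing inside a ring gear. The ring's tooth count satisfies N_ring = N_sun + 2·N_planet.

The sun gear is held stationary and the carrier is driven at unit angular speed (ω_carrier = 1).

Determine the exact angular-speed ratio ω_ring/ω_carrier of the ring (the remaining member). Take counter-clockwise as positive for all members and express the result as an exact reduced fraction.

3/2

N_ring = 28 + 2·14 = 56
28(ω_s−ω_c) = −56(ω_r−ω_c),  ω_s=0, ω_c=1
ω_r = 1 − (28/56)(0−1) = 3/2
ω_r/ω_c = 3/2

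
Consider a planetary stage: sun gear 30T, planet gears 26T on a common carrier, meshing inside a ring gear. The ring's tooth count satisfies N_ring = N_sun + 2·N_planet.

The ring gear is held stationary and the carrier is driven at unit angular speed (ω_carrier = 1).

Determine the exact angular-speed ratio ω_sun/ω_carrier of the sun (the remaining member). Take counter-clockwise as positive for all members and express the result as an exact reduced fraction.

56/15

N_ring = 30 + 2·26 = 82
30(ω_s−ω_c) = −82(ω_r−ω_c),  ω_r=0, ω_c=1
ω_s = 1 − (82/30)(0−1) = 56/15
ω_s/ω_c = 56/15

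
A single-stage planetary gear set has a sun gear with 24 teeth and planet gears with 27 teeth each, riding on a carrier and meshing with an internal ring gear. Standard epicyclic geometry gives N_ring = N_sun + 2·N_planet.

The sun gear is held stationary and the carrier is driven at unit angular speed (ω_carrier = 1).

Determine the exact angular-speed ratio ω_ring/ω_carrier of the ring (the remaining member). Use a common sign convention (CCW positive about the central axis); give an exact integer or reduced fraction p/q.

17/13

N_ring = 24 + 2·27 = 78
24(ω_s−ω_c) = −78(ω_r−ω_c),  ω_s=0, ω_c=1
ω_r = 1 − (24/78)(0−1) = 17/13
ω_r/ω_c = 17/13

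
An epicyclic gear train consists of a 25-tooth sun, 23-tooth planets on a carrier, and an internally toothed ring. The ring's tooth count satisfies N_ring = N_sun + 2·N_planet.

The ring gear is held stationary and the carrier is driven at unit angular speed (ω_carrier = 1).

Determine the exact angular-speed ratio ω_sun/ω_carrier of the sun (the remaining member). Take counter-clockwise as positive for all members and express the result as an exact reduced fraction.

96/25

N_ring = 25 + 2·23 = 71
25(ω_s−ω_c) = −71(ω_r−ω_c),  ω_r=0, ω_c=1
ω_s = 1 − (71/25)(0−1) = 96/25
ω_s/ω_c = 96/25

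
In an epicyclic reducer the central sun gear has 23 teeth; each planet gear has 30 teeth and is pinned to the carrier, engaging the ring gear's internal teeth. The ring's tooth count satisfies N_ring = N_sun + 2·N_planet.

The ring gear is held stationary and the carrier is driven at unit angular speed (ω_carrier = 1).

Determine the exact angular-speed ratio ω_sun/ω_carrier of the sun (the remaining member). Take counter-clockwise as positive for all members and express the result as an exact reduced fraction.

106/23

N_ring = 23 + 2·30 = 83
23(ω_s−ω_c) = −83(ω_r−ω_c),  ω_r=0, ω_c=1
ω_s = 1 − (83/23)(0−1) = 106/23
ω_s/ω_c = 106/23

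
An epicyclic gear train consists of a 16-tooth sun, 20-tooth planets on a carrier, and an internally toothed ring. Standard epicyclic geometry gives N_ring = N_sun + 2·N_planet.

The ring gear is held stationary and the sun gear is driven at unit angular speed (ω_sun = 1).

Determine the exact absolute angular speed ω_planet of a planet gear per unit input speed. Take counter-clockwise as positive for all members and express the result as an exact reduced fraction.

N_ring = 16 + 2·20 = 56
16(ω_s−ω_c) = −56(ω_r−ω_c),  ω_r=0, ω_s=1
16(1−ω_c) = −56(0−ω_c)  ⇒  72ω_c = 16  ⇒  ω_c = 2/9
sun–planet: 16·(1−2/9) = −20·(ω_p−ω_c)  ⇒  ω_p−ω_c = −(16/20)·(7/9) = -28/45
ω_p = 2/9 − 28/45 = -2/5

-2/5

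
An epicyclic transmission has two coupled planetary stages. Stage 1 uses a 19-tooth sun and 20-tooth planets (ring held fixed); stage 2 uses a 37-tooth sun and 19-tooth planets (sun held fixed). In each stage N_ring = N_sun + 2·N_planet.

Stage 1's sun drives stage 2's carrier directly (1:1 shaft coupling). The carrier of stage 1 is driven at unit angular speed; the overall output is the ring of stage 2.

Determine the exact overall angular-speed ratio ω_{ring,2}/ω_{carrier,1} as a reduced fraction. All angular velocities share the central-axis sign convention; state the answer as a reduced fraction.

Stage 1: N_ring = 19 + 2·20 = 59
Stage 1: 19(ω_s−ω_c) = −59(ω_r−ω_c),  ω_r=0, ω_c=1
Stage 1: ω_s = 1 − (59/19)(0−1) = 78/19
  ⇒ ω_s¹/ω_c¹ = 78/19
Stage 2: N_ring = 37 + 2·19 = 75
Stage 2: 37(ω_s−ω_c) = −75(ω_r−ω_c),  ω_s=0, ω_c=1
Stage 2: ω_r = 1 − (37/75)(0−1) = 112/75
  ⇒ ω_r²/ω_c² = 112/75
Coupling ω_c² = ω_s¹ ⇒ overall = 78/19 × 112/75 = 2912/475

2912/475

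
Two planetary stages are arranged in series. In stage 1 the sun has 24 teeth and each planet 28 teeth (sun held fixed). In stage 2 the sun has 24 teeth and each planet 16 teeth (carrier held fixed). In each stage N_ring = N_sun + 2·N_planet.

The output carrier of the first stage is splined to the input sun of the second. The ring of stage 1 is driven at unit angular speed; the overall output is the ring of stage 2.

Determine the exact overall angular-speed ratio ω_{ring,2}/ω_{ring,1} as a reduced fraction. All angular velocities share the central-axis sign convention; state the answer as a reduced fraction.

Stage 1: N_ring = 24 + 2·28 = 80
Stage 1: 24(ω_s−ω_c) = −80(ω_r−ω_c),  ω_s=0, ω_r=1
Stage 1: 24(0−ω_c) = −80(1−ω_c)  ⇒  104ω_c = 80  ⇒  ω_c = 10/13
  ⇒ ω_c¹/ω_r¹ = 10/13
Stage 2: N_ring = 24 + 2·16 = 56
Stage 2: 24(ω_s−ω_c) = −56(ω_r−ω_c),  ω_c=0, ω_s=1
Stage 2: ω_r = 0 − (24/56)(1−0) = -3/7
  ⇒ ω_r²/ω_s² = -3/7
Coupling ω_s² = ω_c¹ ⇒ overall = 10/13 × -3/7 = -30/91

-30/91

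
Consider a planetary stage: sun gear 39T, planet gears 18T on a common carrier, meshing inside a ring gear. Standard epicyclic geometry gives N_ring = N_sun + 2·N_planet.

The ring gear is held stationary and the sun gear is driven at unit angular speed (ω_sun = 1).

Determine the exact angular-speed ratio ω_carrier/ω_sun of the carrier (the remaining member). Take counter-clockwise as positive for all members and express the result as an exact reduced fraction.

13/38

N_ring = 39 + 2·18 = 75
39(ω_s−ω_c) = −75(ω_r−ω_c),  ω_r=0, ω_s=1
39(1−ω_c) = −75(0−ω_c)  ⇒  114ω_c = 39  ⇒  ω_c = 13/38
ω_c/ω_s = 13/38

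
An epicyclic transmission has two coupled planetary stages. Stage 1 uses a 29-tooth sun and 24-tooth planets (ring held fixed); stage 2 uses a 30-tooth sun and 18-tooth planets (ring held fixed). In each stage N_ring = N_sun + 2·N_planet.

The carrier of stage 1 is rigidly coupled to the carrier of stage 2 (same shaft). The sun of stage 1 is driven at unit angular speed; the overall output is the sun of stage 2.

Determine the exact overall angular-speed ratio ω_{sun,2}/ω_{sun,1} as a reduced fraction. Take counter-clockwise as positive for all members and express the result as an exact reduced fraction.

232/265

Stage 1: N_ring = 29 + 2·24 = 77
Stage 1: 29(ω_s−ω_c) = −77(ω_r−ω_c),  ω_r=0, ω_s=1
Stage 1: 29(1−ω_c) = −77(0−ω_c)  ⇒  106ω_c = 29  ⇒  ω_c = 29/106
  ⇒ ω_c¹/ω_s¹ = 29/106
Stage 2: N_ring = 30 + 2·18 = 66
Stage 2: 30(ω_s−ω_c) = −66(ω_r−ω_c),  ω_r=0, ω_c=1
Stage 2: ω_s = 1 − (66/30)(0−1) = 16/5
  ⇒ ω_s²/ω_c² = 16/5
Coupling ω_c² = ω_c¹ ⇒ overall = 29/106 × 16/5 = 232/265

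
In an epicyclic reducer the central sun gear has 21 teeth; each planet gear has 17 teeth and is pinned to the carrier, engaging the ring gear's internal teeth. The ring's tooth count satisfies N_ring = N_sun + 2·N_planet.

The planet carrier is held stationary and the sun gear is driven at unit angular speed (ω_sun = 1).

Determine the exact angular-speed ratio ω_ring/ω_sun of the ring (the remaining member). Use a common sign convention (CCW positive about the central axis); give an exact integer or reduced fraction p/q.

-21/55

N_ring = 21 + 2·17 = 55
21(ω_s−ω_c) = −55(ω_r−ω_c),  ω_c=0, ω_s=1
ω_r = 0 − (21/55)(1−0) = -21/55
ω_r/ω_s = -21/55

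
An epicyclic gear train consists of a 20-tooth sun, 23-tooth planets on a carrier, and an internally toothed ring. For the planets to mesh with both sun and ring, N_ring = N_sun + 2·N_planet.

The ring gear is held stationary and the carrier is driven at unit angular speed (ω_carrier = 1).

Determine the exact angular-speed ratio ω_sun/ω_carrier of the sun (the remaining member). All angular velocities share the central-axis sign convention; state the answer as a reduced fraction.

N_ring = 20 + 2·23 = 66
20(ω_s−ω_c) = −66(ω_r−ω_c),  ω_r=0, ω_c=1
ω_s = 1 − (66/20)(0−1) = 43/10
ω_s/ω_c = 43/10

43/10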